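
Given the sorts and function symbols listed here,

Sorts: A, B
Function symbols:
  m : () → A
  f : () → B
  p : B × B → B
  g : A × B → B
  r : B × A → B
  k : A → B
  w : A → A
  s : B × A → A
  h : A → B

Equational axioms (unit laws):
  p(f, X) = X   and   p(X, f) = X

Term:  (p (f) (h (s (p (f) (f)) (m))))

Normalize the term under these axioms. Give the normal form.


1. (p (f) (h (s (p (f) (f)) (m))))  →  (h (s (p (f) (f)) (m)))
2. (h (s (p (f) (f)) (m)))  →  (h (s (f) (m)))

normal form = (h (s (f) (m)))


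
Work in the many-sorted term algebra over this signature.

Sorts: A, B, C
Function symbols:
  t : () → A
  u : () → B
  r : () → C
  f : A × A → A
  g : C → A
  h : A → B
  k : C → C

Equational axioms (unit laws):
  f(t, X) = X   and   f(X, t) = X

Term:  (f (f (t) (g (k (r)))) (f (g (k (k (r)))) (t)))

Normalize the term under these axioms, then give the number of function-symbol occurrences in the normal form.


size = 8

1. (f (f (t) (g (k (r)))) (f (g (k (k (r)))) (t)))  →  (f (g (k (r))) (f (g (k (k (r)))) (t)))
2. (f (g (k (r))) (f (g (k (k (r)))) (t)))  →  (f (g (k (r))) (g (k (k (r)))))
normal form: (f (g (k (r))) (g (k (k (r)))))


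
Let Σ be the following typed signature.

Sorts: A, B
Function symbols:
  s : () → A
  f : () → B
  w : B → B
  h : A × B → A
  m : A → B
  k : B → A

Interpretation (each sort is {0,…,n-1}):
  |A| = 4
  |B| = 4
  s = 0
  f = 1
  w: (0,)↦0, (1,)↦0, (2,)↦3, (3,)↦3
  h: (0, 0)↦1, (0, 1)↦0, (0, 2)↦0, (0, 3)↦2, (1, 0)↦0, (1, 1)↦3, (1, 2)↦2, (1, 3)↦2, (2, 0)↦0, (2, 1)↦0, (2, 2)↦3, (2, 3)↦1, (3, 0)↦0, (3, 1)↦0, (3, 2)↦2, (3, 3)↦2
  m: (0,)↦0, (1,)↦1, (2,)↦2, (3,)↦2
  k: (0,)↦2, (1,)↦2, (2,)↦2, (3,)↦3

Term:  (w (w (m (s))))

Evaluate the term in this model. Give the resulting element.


  s = 0
  (m (s)) = m(0,) = 0
  (w (m (s))) = w(0,) = 0
  (w (w (m (s)))) = w(0,) = 0

value = 0


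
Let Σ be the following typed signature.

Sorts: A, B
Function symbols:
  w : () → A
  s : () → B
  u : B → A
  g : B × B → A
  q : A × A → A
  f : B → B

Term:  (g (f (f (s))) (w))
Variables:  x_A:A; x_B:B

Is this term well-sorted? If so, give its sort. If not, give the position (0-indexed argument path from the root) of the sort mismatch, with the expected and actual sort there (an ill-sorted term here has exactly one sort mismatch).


ill-sorted at position [1]: expected B, got A

      (s) : B
    (f (s)) : B
  (f (f (s))) : B
  (w) : A
(g (f (f (s))) (w)) : ✗ arg 1 at [1] has sort A, expected B


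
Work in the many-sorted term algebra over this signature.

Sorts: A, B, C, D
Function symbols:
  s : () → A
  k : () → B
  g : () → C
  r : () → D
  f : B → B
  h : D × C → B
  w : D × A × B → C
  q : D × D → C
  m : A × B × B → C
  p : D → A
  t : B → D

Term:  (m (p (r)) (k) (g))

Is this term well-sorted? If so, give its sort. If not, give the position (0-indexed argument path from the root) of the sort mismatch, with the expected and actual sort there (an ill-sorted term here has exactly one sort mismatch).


ill-sorted at position [2]: expected B, got C

    (r) : D
  (p (r)) : A
  (k) : B
  (g) : C
(m (p (r)) (k) (g)) : ✗ arg 2 at [2] has sort C, expected B


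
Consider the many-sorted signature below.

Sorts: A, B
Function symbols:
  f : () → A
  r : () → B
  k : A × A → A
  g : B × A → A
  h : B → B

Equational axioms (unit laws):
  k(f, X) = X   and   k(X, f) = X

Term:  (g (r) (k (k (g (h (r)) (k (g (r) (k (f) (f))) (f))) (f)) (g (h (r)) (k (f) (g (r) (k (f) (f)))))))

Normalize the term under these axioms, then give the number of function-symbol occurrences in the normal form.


size = 15

1. (g (r) (k (k (g (h (r)) (k (g (r) (k (f) (f))) (f))) (f)) (g (h (r)) (k (f) (g (r) (k (f) (f)))))))  →  (g (r) (k (g (h (r)) (k (g (r) (k (f) (f))) (f))) (g (h (r)) (k (f) (g (r) (k (f) (f)))))))
2. (g (r) (k (g (h (r)) (k (g (r) (k (f) (f))) (f))) (g (h (r)) (k (f) (g (r) (k (f) (f)))))))  →  (g (r) (k (g (h (r)) (g (r) (k (f) (f)))) (g (h (r)) (k (f) (g (r) (k (f) (f)))))))
3. (g (r) (k (g (h (r)) (g (r) (k (f) (f)))) (g (h (r)) (k (f) (g (r) (k (f) (f)))))))  →  (g (r) (k (g (h (r)) (g (r) (f))) (g (h (r)) (k (f) (g (r) (k (f) (f)))))))
4. (g (r) (k (g (h (r)) (g (r) (f))) (g (h (r)) (k (f) (g (r) (k (f) (f)))))))  →  (g (r) (k (g (h (r)) (g (r) (f))) (g (h (r)) (g (r) (k (f) (f))))))
5. (g (r) (k (g (h (r)) (g (r) (f))) (g (h (r)) (g (r) (k (f) (f))))))  →  (g (r) (k (g (h (r)) (g (r) (f))) (g (h (r)) (g (r) (f)))))
normal form: (g (r) (k (g (h (r)) (g (r) (f))) (g (h (r)) (g (r) (f)))))


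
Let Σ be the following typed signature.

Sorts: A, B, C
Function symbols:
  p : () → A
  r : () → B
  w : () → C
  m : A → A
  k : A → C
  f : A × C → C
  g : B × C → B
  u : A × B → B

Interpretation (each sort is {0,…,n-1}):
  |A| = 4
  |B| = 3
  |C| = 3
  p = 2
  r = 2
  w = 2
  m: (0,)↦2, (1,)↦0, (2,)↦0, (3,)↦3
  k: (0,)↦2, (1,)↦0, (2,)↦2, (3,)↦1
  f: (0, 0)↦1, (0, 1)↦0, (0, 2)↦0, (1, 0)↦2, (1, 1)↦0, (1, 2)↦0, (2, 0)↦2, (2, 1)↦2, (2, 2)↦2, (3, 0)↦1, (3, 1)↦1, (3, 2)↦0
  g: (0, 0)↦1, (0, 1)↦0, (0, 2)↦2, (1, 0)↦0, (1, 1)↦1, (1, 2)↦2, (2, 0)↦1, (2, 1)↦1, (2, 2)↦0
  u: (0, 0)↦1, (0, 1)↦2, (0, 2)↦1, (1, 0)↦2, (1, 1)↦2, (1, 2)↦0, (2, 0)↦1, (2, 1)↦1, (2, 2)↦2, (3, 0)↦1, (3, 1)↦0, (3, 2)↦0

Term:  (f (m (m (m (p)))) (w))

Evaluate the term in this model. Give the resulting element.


value = 0

  p = 2
  (m (p)) = m(2,) = 0
  (m (m (p))) = m(0,) = 2
  (m (m (m (p)))) = m(2,) = 0
  w = 2
  (f (m (m (m (p)))) (w)) = f(0, 2) = 0


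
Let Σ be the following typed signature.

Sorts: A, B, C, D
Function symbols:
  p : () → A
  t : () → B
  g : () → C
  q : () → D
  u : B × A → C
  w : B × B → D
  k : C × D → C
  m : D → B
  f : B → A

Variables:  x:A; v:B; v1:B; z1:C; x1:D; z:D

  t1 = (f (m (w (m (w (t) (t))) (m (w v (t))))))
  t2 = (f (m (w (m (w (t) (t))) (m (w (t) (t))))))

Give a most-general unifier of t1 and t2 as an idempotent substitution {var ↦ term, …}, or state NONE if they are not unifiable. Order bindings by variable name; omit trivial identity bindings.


{v ↦ (t)}


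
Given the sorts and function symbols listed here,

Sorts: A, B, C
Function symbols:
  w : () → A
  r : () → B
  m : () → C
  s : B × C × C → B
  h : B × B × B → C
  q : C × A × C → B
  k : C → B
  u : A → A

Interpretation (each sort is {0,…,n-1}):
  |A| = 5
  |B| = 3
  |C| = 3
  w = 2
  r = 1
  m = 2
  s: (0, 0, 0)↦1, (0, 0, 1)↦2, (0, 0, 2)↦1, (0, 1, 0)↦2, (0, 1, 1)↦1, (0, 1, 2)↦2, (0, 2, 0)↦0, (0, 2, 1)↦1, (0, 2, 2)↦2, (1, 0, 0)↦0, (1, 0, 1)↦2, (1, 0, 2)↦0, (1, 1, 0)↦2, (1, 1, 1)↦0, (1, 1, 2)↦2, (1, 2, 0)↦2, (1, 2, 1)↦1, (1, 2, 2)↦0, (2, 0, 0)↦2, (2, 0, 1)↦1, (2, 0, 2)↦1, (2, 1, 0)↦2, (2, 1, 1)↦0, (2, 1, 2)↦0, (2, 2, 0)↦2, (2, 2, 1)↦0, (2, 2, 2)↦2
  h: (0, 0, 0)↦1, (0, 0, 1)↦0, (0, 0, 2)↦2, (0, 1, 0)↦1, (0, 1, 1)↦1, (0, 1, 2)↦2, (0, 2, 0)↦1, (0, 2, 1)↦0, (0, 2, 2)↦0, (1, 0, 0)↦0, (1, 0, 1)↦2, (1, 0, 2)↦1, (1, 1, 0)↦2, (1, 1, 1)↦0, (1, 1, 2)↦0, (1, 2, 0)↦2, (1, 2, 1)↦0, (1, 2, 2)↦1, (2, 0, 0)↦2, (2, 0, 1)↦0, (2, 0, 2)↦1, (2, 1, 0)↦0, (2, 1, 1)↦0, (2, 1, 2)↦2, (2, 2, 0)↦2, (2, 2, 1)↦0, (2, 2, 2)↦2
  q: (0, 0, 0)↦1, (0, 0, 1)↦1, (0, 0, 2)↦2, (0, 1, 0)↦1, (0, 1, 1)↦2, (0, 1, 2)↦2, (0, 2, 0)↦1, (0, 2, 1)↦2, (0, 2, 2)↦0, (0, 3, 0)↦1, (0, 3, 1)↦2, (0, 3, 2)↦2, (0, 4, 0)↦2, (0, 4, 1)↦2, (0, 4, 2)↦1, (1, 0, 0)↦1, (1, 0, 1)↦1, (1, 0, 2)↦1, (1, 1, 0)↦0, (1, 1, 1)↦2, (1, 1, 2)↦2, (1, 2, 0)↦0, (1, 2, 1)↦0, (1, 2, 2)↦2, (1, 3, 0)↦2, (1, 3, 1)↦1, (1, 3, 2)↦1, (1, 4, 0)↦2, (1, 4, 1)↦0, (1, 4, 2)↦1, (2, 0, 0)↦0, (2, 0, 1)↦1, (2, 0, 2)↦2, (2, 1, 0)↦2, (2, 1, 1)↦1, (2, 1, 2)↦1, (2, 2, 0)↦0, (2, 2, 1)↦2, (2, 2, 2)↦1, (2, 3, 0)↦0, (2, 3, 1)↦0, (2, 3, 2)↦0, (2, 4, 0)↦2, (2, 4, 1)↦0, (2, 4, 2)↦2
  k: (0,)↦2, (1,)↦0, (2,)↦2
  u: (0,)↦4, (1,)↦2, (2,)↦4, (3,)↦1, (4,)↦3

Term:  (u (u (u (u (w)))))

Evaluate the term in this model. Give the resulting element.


value = 2

  w = 2
  (u (w)) = u(2,) = 4
  (u (u (w))) = u(4,) = 3
  (u (u (u (w)))) = u(3,) = 1
  (u (u (u (u (w))))) = u(1,) = 2


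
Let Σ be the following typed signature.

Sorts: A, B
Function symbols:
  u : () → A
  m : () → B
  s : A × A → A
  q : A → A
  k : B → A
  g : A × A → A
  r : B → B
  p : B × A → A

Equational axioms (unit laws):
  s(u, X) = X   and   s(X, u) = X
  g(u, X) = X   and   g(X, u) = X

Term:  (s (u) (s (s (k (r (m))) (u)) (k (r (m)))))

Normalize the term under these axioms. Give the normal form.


1. (s (u) (s (s (k (r (m))) (u)) (k (r (m)))))  →  (s (s (k (r (m))) (u)) (k (r (m))))
2. (s (s (k (r (m))) (u)) (k (r (m))))  →  (s (k (r (m))) (k (r (m))))

normal form = (s (k (r (m))) (k (r (m))))


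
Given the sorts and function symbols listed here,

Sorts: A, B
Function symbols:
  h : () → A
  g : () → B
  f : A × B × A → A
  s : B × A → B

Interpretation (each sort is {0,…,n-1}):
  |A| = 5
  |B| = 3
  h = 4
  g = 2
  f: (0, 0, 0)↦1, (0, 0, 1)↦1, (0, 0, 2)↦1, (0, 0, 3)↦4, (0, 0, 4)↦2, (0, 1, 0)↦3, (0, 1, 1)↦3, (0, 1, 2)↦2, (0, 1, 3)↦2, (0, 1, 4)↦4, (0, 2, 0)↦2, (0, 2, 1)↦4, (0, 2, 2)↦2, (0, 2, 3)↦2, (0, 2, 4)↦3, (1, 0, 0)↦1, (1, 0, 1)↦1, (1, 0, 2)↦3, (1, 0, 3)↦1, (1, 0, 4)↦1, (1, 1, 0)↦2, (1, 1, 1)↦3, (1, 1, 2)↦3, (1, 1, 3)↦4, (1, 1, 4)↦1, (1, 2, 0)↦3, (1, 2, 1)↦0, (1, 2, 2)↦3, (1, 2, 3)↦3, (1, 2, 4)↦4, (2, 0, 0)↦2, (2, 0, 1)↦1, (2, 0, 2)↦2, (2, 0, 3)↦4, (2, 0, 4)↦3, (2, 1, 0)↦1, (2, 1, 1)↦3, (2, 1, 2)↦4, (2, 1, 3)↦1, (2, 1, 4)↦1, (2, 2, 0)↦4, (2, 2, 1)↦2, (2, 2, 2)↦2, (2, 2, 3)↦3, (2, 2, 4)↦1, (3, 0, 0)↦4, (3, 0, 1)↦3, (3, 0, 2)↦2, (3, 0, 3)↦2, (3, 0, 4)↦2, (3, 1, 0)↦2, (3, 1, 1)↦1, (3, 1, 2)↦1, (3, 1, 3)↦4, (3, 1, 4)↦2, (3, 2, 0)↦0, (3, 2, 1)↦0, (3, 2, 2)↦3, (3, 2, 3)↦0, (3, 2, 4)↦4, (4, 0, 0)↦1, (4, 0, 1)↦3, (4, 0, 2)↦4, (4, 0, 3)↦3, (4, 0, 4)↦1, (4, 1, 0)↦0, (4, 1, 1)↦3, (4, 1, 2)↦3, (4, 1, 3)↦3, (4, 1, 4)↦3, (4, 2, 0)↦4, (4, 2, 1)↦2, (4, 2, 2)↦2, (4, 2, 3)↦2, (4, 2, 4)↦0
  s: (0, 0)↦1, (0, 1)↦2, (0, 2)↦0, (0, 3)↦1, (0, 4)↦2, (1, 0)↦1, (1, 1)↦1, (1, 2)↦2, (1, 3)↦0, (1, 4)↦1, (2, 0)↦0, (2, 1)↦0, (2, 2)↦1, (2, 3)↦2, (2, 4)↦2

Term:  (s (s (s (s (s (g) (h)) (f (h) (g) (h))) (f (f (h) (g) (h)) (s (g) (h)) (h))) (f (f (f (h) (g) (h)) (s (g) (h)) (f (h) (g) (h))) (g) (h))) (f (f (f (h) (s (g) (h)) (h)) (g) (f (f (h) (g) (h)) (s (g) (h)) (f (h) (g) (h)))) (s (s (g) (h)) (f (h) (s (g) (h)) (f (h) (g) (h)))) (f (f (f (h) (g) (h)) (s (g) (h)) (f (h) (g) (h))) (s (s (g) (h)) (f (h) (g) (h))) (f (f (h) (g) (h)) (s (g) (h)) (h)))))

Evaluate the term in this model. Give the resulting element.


value = 1

  g = 2
  h = 4
  (s (g) (h)) = s(2, 4) = 2
  h = 4
  g = 2
  h = 4
  (f (h) (g) (h)) = f(4, 2, 4) = 0
  (s (s (g) (h)) (f (h) (g) (h))) = s(2, 0) = 0
  h = 4
  g = 2
  h = 4
  (f (h) (g) (h)) = f(4, 2, 4) = 0
  g = 2
  h = 4
  (s (g) (h)) = s(2, 4) = 2
  h = 4
  (f (f (h) (g) (h)) (s (g) (h)) (h)) = f(0, 2, 4) = 3
  (s (s (s (g) (h)) (f (h) (g) (h))) (f (f (h) (g) (h)) (s (g) (h)) (h))) = s(0, 3) = 1
  h = 4
  g = 2
  h = 4
  (f (h) (g) (h)) = f(4, 2, 4) = 0
  g = 2
  h = 4
  (s (g) (h)) = s(2, 4) = 2
  h = 4
  g = 2
  h = 4
  (f (h) (g) (h)) = f(4, 2, 4) = 0
  (f (f (h) (g) (h)) (s (g) (h)) (f (h) (g) (h))) = f(0, 2, 0) = 2
  g = 2
  h = 4
  (f (f (f (h) (g) (h)) (s (g) (h)) (f (h) (g) (h))) (g) (h)) = f(2, 2, 4) = 1
  (s (s (s (s (g) (h)) (f (h) (g) (h))) (f (f (h) (g) (h)) (s (g) (h)) (h))) (f (f (f (h) (g) (h)) (s (g) (h)) (f (h) (g) (h))) (g) (h))) = s(1, 1) = 1
  h = 4
  g = 2
  h = 4
  (s (g) (h)) = s(2, 4) = 2
  h = 4
  (f (h) (s (g) (h)) (h)) = f(4, 2, 4) = 0
  g = 2
  h = 4
  g = 2
  h = 4
  (f (h) (g) (h)) = f(4, 2, 4) = 0
  g = 2
  h = 4
  (s (g) (h)) = s(2, 4) = 2
  h = 4
  g = 2
  h = 4
  (f (h) (g) (h)) = f(4, 2, 4) = 0
  (f (f (h) (g) (h)) (s (g) (h)) (f (h) (g) (h))) = f(0, 2, 0) = 2
  (f (f (h) (s (g) (h)) (h)) (g) (f (f (h) (g) (h)) (s (g) (h)) (f (h) (g) (h)))) = f(0, 2, 2) = 2
  g = 2
  h = 4
  (s (g) (h)) = s(2, 4) = 2
  h = 4
  g = 2
  h = 4
  (s (g) (h)) = s(2, 4) = 2
  h = 4
  g = 2
  h = 4
  (f (h) (g) (h)) = f(4, 2, 4) = 0
  (f (h) (s (g) (h)) (f (h) (g) (h))) = f(4, 2, 0) = 4
  (s (s (g) (h)) (f (h) (s (g) (h)) (f (h) (g) (h)))) = s(2, 4) = 2
  h = 4
  g = 2
  h = 4
  (f (h) (g) (h)) = f(4, 2, 4) = 0
  g = 2
  h = 4
  (s (g) (h)) = s(2, 4) = 2
  h = 4
  g = 2
  h = 4
  (f (h) (g) (h)) = f(4, 2, 4) = 0
  (f (f (h) (g) (h)) (s (g) (h)) (f (h) (g) (h))) = f(0, 2, 0) = 2
  g = 2
  h = 4
  (s (g) (h)) = s(2, 4) = 2
  h = 4
  g = 2
  h = 4
  (f (h) (g) (h)) = f(4, 2, 4) = 0
  (s (s (g) (h)) (f (h) (g) (h))) = s(2, 0) = 0
  h = 4
  g = 2
  h = 4
  (f (h) (g) (h)) = f(4, 2, 4) = 0
  g = 2
  h = 4
  (s (g) (h)) = s(2, 4) = 2
  h = 4
  (f (f (h) (g) (h)) (s (g) (h)) (h)) = f(0, 2, 4) = 3
  (f (f (f (h) (g) (h)) (s (g) (h)) (f (h) (g) (h))) (s (s (g) (h)) (f (h) (g) (h))) (f (f (h) (g) (h)) (s (g) (h)) (h))) = f(2, 0, 3) = 4
  (f (f (f (h) (s (g) (h)) (h)) (g) (f (f (h) (g) (h)) (s (g) (h)) (f (h) (g) (h)))) (s (s (g) (h)) (f (h) (s (g) (h)) (f (h) (g) (h)))) (f (f (f (h) (g) (h)) (s (g) (h)) (f (h) (g) (h))) (s (s (g) (h)) (f (h) (g) (h))) (f (f (h) (g) (h)) (s (g) (h)) (h)))) = f(2, 2, 4) = 1
  (s (s (s (s (s (g) (h)) (f (h) (g) (h))) (f (f (h) (g) (h)) (s (g) (h)) (h))) (f (f (f (h) (g) (h)) (s (g) (h)) (f (h) (g) (h))) (g) (h))) (f (f (f (h) (s (g) (h)) (h)) (g) (f (f (h) (g) (h)) (s (g) (h)) (f (h) (g) (h)))) (s (s (g) (h)) (f (h) (s (g) (h)) (f (h) (g) (h)))) (f (f (f (h) (g) (h)) (s (g) (h)) (f (h) (g) (h))) (s (s (g) (h)) (f (h) (g) (h))) (f (f (h) (g) (h)) (s (g) (h)) (h))))) = s(1, 1) = 1


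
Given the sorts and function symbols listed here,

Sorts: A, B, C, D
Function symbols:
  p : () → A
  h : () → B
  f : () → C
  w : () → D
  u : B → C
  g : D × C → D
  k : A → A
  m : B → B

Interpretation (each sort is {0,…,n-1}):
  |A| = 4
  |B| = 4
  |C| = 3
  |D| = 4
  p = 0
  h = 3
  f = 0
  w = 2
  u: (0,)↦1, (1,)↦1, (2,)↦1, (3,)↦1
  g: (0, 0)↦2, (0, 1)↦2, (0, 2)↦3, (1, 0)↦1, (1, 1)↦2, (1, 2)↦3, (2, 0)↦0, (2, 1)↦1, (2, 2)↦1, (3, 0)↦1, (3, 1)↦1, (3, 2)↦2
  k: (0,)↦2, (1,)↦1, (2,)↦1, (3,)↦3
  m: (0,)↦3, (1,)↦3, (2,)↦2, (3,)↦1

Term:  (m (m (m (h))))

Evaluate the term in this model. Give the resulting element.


value = 1

  h = 3
  (m (h)) = m(3,) = 1
  (m (m (h))) = m(1,) = 3
  (m (m (m (h)))) = m(3,) = 1


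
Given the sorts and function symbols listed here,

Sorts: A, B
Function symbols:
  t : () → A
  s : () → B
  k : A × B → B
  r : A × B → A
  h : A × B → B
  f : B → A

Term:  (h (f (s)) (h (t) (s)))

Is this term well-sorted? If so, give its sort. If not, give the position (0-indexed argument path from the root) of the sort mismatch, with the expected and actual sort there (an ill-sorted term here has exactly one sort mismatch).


    (s) : B
  (f (s)) : A
    (t) : A
    (s) : B
  (h (t) (s)) : B
(h (f (s)) (h (t) (s))) : B

well-sorted; sort = B


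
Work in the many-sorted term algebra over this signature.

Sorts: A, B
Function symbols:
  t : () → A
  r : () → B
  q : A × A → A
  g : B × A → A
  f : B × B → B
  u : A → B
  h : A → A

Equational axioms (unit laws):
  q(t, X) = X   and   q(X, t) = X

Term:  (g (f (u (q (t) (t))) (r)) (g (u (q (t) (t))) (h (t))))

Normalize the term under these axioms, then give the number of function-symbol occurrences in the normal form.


size = 10

1. (g (f (u (q (t) (t))) (r)) (g (u (q (t) (t))) (h (t))))  →  (g (f (u (t)) (r)) (g (u (q (t) (t))) (h (t))))
2. (g (f (u (t)) (r)) (g (u (q (t) (t))) (h (t))))  →  (g (f (u (t)) (r)) (g (u (t)) (h (t))))
normal form: (g (f (u (t)) (r)) (g (u (t)) (h (t))))


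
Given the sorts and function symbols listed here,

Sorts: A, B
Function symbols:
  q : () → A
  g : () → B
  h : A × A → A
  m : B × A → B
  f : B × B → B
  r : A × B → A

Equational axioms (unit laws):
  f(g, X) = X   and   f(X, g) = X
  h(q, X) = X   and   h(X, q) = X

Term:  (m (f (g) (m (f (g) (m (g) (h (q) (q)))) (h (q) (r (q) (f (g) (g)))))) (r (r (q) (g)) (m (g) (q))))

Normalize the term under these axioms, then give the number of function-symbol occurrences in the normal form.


size = 15

1. (m (f (g) (m (f (g) (m (g) (h (q) (q)))) (h (q) (r (q) (f (g) (g)))))) (r (r (q) (g)) (m (g) (q))))  →  (m (m (f (g) (m (g) (h (q) (q)))) (h (q) (r (q) (f (g) (g))))) (r (r (q) (g)) (m (g) (q))))
2. (m (m (f (g) (m (g) (h (q) (q)))) (h (q) (r (q) (f (g) (g))))) (r (r (q) (g)) (m (g) (q))))  →  (m (m (m (g) (h (q) (q))) (h (q) (r (q) (f (g) (g))))) (r (r (q) (g)) (m (g) (q))))
3. (m (m (m (g) (h (q) (q))) (h (q) (r (q) (f (g) (g))))) (r (r (q) (g)) (m (g) (q))))  →  (m (m (m (g) (q)) (h (q) (r (q) (f (g) (g))))) (r (r (q) (g)) (m (g) (q))))
4. (m (m (m (g) (q)) (h (q) (r (q) (f (g) (g))))) (r (r (q) (g)) (m (g) (q))))  →  (m (m (m (g) (q)) (r (q) (f (g) (g)))) (r (r (q) (g)) (m (g) (q))))
5. (m (m (m (g) (q)) (r (q) (f (g) (g)))) (r (r (q) (g)) (m (g) (q))))  →  (m (m (m (g) (q)) (r (q) (g))) (r (r (q) (g)) (m (g) (q))))
normal form: (m (m (m (g) (q)) (r (q) (g))) (r (r (q) (g)) (m (g) (q))))


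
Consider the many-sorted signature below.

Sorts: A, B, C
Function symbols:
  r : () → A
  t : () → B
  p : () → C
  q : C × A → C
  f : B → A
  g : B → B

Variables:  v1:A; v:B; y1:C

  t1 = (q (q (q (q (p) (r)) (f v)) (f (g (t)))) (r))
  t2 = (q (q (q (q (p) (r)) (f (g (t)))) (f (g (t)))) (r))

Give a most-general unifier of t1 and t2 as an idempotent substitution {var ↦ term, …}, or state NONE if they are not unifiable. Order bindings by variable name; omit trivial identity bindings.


{v ↦ (g (t))}


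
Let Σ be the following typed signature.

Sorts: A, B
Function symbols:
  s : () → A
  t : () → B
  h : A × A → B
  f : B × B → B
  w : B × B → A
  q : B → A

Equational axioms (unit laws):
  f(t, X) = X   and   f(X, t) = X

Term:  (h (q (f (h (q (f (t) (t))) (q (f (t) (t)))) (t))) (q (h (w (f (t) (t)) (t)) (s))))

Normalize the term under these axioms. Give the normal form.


1. (h (q (f (h (q (f (t) (t))) (q (f (t) (t)))) (t))) (q (h (w (f (t) (t)) (t)) (s))))  →  (h (q (h (q (f (t) (t))) (q (f (t) (t))))) (q (h (w (f (t) (t)) (t)) (s))))
2. (h (q (h (q (f (t) (t))) (q (f (t) (t))))) (q (h (w (f (t) (t)) (t)) (s))))  →  (h (q (h (q (t)) (q (f (t) (t))))) (q (h (w (f (t) (t)) (t)) (s))))
3. (h (q (h (q (t)) (q (f (t) (t))))) (q (h (w (f (t) (t)) (t)) (s))))  →  (h (q (h (q (t)) (q (t)))) (q (h (w (f (t) (t)) (t)) (s))))
4. (h (q (h (q (t)) (q (t)))) (q (h (w (f (t) (t)) (t)) (s))))  →  (h (q (h (q (t)) (q (t)))) (q (h (w (t) (t)) (s))))

normal form = (h (q (h (q (t)) (q (t)))) (q (h (w (t) (t)) (s))))


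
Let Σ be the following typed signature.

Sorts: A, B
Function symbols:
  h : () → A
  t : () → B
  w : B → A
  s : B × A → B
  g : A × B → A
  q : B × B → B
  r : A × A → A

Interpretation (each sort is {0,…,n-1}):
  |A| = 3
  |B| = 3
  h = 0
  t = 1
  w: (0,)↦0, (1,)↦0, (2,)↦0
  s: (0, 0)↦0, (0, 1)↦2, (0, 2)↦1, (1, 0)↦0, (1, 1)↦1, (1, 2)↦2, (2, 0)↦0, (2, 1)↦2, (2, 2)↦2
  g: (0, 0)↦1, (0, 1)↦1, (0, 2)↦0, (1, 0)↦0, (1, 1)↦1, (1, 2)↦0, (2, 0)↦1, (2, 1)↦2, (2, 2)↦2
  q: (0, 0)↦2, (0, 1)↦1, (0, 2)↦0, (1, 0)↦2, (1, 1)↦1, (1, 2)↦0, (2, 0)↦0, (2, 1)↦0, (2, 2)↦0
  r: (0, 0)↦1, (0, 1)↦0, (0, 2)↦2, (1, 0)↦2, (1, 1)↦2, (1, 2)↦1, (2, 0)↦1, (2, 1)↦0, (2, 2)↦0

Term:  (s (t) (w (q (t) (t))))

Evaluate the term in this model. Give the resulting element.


  t = 1
  t = 1
  t = 1
  (q (t) (t)) = q(1, 1) = 1
  (w (q (t) (t))) = w(1,) = 0
  (s (t) (w (q (t) (t)))) = s(1, 0) = 0

value = 0


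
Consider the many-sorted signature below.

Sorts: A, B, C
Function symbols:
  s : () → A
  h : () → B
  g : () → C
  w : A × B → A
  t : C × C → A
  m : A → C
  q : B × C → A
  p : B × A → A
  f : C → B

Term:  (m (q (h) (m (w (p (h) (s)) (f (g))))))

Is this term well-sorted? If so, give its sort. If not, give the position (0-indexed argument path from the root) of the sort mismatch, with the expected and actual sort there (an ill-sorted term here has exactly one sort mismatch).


    (h) : B
          (h) : B
          (s) : A
        (p (h) (s)) : A
          (g) : C
        (f (g)) : B
      (w (p (h) (s)) (f (g))) : A
    (m (w (p (h) (s)) (f (g)))) : C
  (q (h) (m (w (p (h) (s)) (f (g))))) : A
(m (q (h) (m (w (p (h) (s)) (f (g)))))) : C

well-sorted; sort = C


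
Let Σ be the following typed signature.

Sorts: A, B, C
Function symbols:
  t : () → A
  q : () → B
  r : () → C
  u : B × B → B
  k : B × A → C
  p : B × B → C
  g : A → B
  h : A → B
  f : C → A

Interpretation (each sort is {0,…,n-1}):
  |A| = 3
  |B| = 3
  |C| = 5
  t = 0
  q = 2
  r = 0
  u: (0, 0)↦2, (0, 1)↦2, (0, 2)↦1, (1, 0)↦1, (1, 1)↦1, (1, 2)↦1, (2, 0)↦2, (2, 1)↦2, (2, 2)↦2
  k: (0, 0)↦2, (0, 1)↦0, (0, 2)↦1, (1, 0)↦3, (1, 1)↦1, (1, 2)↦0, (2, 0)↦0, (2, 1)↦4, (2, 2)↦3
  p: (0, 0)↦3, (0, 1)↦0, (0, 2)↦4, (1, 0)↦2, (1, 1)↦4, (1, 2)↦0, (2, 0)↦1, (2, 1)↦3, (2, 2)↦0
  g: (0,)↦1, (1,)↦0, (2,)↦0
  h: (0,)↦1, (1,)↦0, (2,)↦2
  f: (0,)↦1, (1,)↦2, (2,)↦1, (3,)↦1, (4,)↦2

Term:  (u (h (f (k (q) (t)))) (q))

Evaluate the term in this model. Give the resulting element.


value = 1

  q = 2
  t = 0
  (k (q) (t)) = k(2, 0) = 0
  (f (k (q) (t))) = f(0,) = 1
  (h (f (k (q) (t)))) = h(1,) = 0
  q = 2
  (u (h (f (k (q) (t)))) (q)) = u(0, 2) = 1


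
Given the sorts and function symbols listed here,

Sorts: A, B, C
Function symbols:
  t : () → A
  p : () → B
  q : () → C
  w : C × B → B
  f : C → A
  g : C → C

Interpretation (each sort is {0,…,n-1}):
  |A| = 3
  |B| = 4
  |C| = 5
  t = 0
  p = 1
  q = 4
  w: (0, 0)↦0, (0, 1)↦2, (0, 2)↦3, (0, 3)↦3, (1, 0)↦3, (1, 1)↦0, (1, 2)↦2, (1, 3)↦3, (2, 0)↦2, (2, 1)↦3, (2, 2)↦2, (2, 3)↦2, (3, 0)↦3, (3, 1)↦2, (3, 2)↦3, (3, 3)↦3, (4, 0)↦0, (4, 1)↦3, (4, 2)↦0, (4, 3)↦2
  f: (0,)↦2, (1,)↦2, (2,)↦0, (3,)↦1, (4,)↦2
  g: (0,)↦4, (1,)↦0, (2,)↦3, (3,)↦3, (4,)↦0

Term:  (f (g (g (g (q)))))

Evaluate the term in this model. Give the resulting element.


  q = 4
  (g (q)) = g(4,) = 0
  (g (g (q))) = g(0,) = 4
  (g (g (g (q)))) = g(4,) = 0
  (f (g (g (g (q))))) = f(0,) = 2

value = 2


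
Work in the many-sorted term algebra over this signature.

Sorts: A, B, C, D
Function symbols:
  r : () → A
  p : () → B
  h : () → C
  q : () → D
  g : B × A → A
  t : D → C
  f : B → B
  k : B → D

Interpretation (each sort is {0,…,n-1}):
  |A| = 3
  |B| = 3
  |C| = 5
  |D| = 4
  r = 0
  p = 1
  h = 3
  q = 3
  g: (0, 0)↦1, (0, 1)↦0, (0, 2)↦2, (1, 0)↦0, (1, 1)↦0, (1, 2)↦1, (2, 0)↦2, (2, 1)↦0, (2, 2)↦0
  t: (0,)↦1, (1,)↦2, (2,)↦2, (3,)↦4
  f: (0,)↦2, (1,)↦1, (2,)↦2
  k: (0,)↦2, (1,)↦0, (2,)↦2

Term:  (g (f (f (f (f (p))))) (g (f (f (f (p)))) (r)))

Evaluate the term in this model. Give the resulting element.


  p = 1
  (f (p)) = f(1,) = 1
  (f (f (p))) = f(1,) = 1
  (f (f (f (p)))) = f(1,) = 1
  (f (f (f (f (p))))) = f(1,) = 1
  p = 1
  (f (p)) = f(1,) = 1
  (f (f (p))) = f(1,) = 1
  (f (f (f (p)))) = f(1,) = 1
  r = 0
  (g (f (f (f (p)))) (r)) = g(1, 0) = 0
  (g (f (f (f (f (p))))) (g (f (f (f (p)))) (r))) = g(1, 0) = 0

value = 0


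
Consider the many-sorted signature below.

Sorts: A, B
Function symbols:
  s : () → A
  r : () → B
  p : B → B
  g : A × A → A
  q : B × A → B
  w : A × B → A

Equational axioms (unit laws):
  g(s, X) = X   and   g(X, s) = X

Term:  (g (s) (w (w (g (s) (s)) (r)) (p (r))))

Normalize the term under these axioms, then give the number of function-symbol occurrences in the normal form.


size = 6

1. (g (s) (w (w (g (s) (s)) (r)) (p (r))))  →  (w (w (g (s) (s)) (r)) (p (r)))
2. (w (w (g (s) (s)) (r)) (p (r)))  →  (w (w (s) (r)) (p (r)))
normal form: (w (w (s) (r)) (p (r)))


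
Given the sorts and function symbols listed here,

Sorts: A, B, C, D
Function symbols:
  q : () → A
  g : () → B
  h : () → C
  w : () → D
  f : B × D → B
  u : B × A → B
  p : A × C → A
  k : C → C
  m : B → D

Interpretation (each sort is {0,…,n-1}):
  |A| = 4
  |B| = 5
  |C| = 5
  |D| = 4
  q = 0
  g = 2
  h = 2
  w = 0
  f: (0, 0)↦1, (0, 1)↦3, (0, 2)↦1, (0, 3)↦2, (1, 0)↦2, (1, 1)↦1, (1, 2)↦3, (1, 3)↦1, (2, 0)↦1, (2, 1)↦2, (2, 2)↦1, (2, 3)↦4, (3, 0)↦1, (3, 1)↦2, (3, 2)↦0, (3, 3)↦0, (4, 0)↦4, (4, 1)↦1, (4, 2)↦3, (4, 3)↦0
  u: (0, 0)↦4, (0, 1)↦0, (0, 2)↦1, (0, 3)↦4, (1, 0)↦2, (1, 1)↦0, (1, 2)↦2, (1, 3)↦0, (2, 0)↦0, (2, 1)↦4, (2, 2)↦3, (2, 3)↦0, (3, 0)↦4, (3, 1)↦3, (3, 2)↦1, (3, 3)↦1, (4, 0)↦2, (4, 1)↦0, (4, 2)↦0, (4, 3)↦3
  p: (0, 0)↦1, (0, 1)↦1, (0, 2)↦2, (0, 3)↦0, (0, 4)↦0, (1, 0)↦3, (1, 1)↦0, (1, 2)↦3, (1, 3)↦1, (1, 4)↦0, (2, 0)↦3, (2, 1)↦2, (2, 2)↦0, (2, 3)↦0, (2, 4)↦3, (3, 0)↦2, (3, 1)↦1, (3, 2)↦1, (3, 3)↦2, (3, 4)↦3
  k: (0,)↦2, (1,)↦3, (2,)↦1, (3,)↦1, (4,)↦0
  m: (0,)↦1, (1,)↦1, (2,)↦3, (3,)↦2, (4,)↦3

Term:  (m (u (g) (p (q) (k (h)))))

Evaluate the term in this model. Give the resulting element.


  g = 2
  q = 0
  h = 2
  (k (h)) = k(2,) = 1
  (p (q) (k (h))) = p(0, 1) = 1
  (u (g) (p (q) (k (h)))) = u(2, 1) = 4
  (m (u (g) (p (q) (k (h))))) = m(4,) = 3

value = 3


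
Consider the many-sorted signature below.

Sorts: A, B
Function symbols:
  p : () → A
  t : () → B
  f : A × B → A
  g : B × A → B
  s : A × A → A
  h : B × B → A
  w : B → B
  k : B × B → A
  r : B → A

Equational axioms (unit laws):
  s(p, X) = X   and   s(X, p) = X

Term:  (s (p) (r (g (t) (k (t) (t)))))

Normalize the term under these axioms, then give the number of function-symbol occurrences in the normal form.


1. (s (p) (r (g (t) (k (t) (t)))))  →  (r (g (t) (k (t) (t))))
normal form: (r (g (t) (k (t) (t))))

size = 6


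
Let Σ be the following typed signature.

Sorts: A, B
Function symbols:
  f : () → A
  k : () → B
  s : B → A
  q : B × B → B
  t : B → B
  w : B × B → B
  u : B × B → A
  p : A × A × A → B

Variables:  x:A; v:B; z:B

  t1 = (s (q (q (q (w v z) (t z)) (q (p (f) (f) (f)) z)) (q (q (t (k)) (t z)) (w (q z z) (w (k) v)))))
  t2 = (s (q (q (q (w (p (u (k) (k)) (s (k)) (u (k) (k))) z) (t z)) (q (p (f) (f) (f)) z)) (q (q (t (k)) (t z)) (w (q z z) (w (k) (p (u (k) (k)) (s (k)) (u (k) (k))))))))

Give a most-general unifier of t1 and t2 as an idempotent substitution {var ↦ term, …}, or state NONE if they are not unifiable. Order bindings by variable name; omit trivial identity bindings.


{v ↦ (p (u (k) (k)) (s (k)) (u (k) (k)))}


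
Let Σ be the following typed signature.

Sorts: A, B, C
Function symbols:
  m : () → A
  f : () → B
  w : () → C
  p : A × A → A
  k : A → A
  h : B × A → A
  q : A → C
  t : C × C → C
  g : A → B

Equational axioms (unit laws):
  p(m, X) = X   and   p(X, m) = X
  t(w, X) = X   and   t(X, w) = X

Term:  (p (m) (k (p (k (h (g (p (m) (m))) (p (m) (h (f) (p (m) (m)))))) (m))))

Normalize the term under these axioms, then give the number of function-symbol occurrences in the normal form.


1. (p (m) (k (p (k (h (g (p (m) (m))) (p (m) (h (f) (p (m) (m)))))) (m))))  →  (k (p (k (h (g (p (m) (m))) (p (m) (h (f) (p (m) (m)))))) (m)))
2. (k (p (k (h (g (p (m) (m))) (p (m) (h (f) (p (m) (m)))))) (m)))  →  (k (k (h (g (p (m) (m))) (p (m) (h (f) (p (m) (m)))))))
3. (k (k (h (g (p (m) (m))) (p (m) (h (f) (p (m) (m)))))))  →  (k (k (h (g (m)) (p (m) (h (f) (p (m) (m)))))))
4. (k (k (h (g (m)) (p (m) (h (f) (p (m) (m)))))))  →  (k (k (h (g (m)) (h (f) (p (m) (m))))))
5. (k (k (h (g (m)) (h (f) (p (m) (m))))))  →  (k (k (h (g (m)) (h (f) (m)))))
normal form: (k (k (h (g (m)) (h (f) (m)))))

size = 8


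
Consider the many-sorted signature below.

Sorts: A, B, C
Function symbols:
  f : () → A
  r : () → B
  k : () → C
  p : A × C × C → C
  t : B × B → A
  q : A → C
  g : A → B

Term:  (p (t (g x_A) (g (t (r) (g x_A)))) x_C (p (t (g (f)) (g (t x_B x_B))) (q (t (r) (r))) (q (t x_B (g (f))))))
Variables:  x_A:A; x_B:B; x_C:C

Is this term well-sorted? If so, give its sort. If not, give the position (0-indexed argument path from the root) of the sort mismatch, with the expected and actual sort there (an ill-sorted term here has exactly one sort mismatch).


well-sorted; sort = C

      x_A : A
    (g x_A) : B
        (r) : B
          x_A : A
        (g x_A) : B
      (t (r) (g x_A)) : A
    (g (t (r) (g x_A))) : B
  (t (g x_A) (g (t (r) (g x_A)))) : A
  x_C : C
        (f) : A
      (g (f)) : B
          x_B : B
          x_B : B
        (t x_B x_B) : A
      (g (t x_B x_B)) : B
    (t (g (f)) (g (t x_B x_B))) : A
        (r) : B
        (r) : B
      (t (r) (r)) : A
    (q (t (r) (r))) : C
        x_B : B
          (f) : A
        (g (f)) : B
      (t x_B (g (f))) : A
    (q (t x_B (g (f)))) : C
  (p (t (g (f)) (g (t x_B x_B))) (q (t (r) (r))) (q (t x_B (g (f))))) : C
(p (t (g x_A) (g (t (r) (g x_A)))) x_C (p (t (g (f)) (g (t x_B x_B))) (q (t (r) (r))) (q (t x_B (g (f)))))) : C


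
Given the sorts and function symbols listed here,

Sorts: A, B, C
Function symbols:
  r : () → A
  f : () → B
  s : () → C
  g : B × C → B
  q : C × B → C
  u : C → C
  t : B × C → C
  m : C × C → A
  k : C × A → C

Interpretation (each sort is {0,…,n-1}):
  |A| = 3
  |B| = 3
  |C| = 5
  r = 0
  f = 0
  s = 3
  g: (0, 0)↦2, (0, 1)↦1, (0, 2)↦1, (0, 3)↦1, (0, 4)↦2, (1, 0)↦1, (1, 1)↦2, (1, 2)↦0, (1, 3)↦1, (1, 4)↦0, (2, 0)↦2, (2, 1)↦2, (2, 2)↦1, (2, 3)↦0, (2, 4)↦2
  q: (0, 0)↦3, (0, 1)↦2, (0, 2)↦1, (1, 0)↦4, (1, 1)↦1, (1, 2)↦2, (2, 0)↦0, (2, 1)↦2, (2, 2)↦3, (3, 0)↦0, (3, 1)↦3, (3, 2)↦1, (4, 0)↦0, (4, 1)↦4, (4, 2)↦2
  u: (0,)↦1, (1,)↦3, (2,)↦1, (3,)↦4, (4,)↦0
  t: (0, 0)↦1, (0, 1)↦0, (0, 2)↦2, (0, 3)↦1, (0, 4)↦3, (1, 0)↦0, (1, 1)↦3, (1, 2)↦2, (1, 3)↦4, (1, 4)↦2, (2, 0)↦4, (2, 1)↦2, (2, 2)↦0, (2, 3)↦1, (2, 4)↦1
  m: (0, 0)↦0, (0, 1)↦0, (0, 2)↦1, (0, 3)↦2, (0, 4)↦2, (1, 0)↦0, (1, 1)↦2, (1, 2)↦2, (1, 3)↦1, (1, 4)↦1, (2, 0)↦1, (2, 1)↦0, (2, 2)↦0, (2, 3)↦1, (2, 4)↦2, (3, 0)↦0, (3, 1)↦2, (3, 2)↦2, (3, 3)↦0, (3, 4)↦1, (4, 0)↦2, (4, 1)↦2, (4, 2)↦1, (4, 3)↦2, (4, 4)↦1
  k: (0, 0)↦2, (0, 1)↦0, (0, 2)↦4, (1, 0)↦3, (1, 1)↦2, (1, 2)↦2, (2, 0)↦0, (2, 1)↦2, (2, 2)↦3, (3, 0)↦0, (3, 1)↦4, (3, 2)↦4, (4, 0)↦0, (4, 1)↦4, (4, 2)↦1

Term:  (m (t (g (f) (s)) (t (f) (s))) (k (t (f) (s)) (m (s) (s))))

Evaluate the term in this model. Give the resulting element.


  f = 0
  s = 3
  (g (f) (s)) = g(0, 3) = 1
  f = 0
  s = 3
  (t (f) (s)) = t(0, 3) = 1
  (t (g (f) (s)) (t (f) (s))) = t(1, 1) = 3
  f = 0
  s = 3
  (t (f) (s)) = t(0, 3) = 1
  s = 3
  s = 3
  (m (s) (s)) = m(3, 3) = 0
  (k (t (f) (s)) (m (s) (s))) = k(1, 0) = 3
  (m (t (g (f) (s)) (t (f) (s))) (k (t (f) (s)) (m (s) (s)))) = m(3, 3) = 0

value = 0


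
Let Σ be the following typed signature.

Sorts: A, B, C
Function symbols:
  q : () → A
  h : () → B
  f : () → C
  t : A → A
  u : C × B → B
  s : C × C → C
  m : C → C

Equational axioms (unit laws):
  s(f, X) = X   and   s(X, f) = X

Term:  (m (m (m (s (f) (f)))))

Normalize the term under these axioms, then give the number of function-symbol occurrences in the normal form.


size = 4

1. (m (m (m (s (f) (f)))))  →  (m (m (m (f))))
normal form: (m (m (m (f))))


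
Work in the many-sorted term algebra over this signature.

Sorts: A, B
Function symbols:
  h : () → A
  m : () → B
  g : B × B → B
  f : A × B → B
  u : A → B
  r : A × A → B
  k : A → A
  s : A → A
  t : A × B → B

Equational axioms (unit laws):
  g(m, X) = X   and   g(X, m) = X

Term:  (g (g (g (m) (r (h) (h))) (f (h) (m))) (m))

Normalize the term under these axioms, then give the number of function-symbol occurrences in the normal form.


size = 7

1. (g (g (g (m) (r (h) (h))) (f (h) (m))) (m))  →  (g (g (m) (r (h) (h))) (f (h) (m)))
2. (g (g (m) (r (h) (h))) (f (h) (m)))  →  (g (r (h) (h)) (f (h) (m)))
normal form: (g (r (h) (h)) (f (h) (m)))


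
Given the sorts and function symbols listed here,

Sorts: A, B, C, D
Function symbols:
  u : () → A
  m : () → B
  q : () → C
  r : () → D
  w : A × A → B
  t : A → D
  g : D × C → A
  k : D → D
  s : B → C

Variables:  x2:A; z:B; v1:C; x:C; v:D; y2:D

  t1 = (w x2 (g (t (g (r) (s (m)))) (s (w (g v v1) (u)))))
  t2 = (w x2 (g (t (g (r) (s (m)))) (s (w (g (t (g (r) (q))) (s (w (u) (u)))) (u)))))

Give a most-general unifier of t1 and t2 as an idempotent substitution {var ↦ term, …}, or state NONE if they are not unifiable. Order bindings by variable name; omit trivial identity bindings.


{v ↦ (t (g (r) (q))), v1 ↦ (s (w (u) (u)))}


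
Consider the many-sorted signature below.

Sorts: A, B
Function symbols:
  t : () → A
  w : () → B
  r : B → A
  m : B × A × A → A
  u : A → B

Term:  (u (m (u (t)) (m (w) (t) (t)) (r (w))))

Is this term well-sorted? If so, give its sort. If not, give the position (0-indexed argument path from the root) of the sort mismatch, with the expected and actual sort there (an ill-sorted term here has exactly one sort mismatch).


      (t) : A
    (u (t)) : B
      (w) : B
      (t) : A
      (t) : A
    (m (w) (t) (t)) : A
      (w) : B
    (r (w)) : A
  (m (u (t)) (m (w) (t) (t)) (r (w))) : A
(u (m (u (t)) (m (w) (t) (t)) (r (w)))) : B

well-sorted; sort = B


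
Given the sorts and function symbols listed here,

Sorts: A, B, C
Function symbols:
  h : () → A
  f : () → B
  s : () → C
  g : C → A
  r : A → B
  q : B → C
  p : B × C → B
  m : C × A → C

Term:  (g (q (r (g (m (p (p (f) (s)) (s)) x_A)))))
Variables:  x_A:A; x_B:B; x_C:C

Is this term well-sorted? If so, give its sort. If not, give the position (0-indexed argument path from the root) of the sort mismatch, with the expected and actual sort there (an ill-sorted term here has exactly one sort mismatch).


              (f) : B
              (s) : C
            (p (f) (s)) : B
            (s) : C
          (p (p (f) (s)) (s)) : B
          x_A : A
        (m (p (p (f) (s)) (s)) x_A) : ✗ arg 0 at [0, 0, 0, 0, 0] has sort B, expected C

ill-sorted at position [0, 0, 0, 0, 0]: expected C, got B


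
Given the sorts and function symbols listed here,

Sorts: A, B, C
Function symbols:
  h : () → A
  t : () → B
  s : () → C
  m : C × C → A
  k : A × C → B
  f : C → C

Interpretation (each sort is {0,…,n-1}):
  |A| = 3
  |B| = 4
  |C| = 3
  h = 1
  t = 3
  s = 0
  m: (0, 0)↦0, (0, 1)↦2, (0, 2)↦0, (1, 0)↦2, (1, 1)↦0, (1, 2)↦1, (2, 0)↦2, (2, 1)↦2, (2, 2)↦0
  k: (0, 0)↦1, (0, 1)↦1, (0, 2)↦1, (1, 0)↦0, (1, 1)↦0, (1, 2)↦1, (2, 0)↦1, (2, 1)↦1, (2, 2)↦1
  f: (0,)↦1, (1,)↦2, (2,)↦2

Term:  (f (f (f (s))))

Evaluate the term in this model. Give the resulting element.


  s = 0
  (f (s)) = f(0,) = 1
  (f (f (s))) = f(1,) = 2
  (f (f (f (s)))) = f(2,) = 2

value = 2


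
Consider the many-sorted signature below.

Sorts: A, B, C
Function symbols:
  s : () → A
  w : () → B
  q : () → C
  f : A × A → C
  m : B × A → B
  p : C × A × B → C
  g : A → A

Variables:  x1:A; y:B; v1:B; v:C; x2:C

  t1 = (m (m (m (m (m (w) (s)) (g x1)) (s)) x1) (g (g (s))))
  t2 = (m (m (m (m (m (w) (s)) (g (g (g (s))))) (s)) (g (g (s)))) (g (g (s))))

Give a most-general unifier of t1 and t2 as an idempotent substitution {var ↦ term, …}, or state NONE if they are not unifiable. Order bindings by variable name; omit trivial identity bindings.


{x1 ↦ (g (g (s)))}


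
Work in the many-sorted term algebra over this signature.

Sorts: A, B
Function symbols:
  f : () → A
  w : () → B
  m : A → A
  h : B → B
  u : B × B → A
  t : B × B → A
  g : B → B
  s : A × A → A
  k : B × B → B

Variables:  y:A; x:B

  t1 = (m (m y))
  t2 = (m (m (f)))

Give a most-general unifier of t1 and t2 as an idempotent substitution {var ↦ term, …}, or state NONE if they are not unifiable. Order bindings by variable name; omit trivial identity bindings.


{y ↦ (f)}


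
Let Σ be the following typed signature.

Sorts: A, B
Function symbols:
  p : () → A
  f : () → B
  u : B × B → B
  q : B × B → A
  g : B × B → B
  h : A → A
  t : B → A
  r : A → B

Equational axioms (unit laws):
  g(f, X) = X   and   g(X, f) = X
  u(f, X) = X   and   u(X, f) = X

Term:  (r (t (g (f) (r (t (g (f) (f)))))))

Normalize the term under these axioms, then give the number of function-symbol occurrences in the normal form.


size = 5

1. (r (t (g (f) (r (t (g (f) (f)))))))  →  (r (t (r (t (g (f) (f))))))
2. (r (t (r (t (g (f) (f))))))  →  (r (t (r (t (f)))))
normal form: (r (t (r (t (f)))))


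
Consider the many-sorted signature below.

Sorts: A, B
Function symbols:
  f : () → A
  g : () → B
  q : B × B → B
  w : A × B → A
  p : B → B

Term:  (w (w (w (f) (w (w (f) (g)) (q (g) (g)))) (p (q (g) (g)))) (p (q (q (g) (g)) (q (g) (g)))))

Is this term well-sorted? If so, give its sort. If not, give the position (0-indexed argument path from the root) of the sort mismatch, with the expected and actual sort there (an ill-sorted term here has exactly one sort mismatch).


      (f) : A
          (f) : A
          (g) : B
        (w (f) (g)) : A
          (g) : B
          (g) : B
        (q (g) (g)) : B
      (w (w (f) (g)) (q (g) (g))) : A
    (w (f) (w (w (f) (g)) (q (g) (g)))) : ✗ arg 1 at [0, 0, 1] has sort A, expected B
        (g) : B
        (g) : B
      (q (g) (g)) : B
    (p (q (g) (g))) : B
        (g) : B
        (g) : B
      (q (g) (g)) : B
        (g) : B
        (g) : B
      (q (g) (g)) : B
    (q (q (g) (g)) (q (g) (g))) : B
  (p (q (q (g) (g)) (q (g) (g)))) : B

ill-sorted at position [0, 0, 1]: expected B, got A


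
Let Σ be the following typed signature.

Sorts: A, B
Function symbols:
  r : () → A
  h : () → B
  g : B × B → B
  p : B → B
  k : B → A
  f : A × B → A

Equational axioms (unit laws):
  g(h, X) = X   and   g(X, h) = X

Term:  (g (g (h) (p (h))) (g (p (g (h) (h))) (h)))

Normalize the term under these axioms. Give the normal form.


1. (g (g (h) (p (h))) (g (p (g (h) (h))) (h)))  →  (g (p (h)) (g (p (g (h) (h))) (h)))
2. (g (p (h)) (g (p (g (h) (h))) (h)))  →  (g (p (h)) (p (g (h) (h))))
3. (g (p (h)) (p (g (h) (h))))  →  (g (p (h)) (p (h)))

normal form = (g (p (h)) (p (h)))


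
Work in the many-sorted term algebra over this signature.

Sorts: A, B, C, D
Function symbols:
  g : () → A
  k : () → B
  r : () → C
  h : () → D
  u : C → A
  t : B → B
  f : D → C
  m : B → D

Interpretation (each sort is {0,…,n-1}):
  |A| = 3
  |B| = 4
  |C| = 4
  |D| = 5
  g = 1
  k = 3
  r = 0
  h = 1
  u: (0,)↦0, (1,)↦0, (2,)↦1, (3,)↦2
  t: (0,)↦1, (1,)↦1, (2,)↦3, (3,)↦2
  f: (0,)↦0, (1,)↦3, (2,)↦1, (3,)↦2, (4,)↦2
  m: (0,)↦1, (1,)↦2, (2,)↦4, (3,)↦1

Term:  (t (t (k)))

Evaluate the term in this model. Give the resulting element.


value = 3

  k = 3
  (t (k)) = t(3,) = 2
  (t (t (k))) = t(2,) = 3


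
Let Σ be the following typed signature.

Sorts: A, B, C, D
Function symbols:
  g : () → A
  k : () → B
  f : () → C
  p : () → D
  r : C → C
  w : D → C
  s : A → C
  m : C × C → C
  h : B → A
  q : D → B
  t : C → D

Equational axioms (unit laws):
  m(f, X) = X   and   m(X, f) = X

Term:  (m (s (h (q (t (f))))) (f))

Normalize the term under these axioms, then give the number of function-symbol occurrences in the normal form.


size = 5

1. (m (s (h (q (t (f))))) (f))  →  (s (h (q (t (f)))))
normal form: (s (h (q (t (f)))))
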